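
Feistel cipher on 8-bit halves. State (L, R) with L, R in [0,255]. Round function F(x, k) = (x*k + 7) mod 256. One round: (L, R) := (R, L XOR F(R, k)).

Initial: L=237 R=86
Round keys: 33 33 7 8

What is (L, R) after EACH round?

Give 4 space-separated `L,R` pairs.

Round 1 (k=33): L=86 R=240
Round 2 (k=33): L=240 R=161
Round 3 (k=7): L=161 R=158
Round 4 (k=8): L=158 R=86

Answer: 86,240 240,161 161,158 158,86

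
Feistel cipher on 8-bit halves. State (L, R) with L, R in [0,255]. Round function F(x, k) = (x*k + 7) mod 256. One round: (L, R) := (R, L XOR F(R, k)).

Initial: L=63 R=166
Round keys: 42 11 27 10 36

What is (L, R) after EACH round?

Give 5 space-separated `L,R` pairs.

Round 1 (k=42): L=166 R=124
Round 2 (k=11): L=124 R=253
Round 3 (k=27): L=253 R=202
Round 4 (k=10): L=202 R=22
Round 5 (k=36): L=22 R=213

Answer: 166,124 124,253 253,202 202,22 22,213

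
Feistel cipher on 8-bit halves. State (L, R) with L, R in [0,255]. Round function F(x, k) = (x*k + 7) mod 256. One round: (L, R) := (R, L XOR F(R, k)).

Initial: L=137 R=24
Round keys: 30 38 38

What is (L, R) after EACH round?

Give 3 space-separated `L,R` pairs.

Round 1 (k=30): L=24 R=94
Round 2 (k=38): L=94 R=227
Round 3 (k=38): L=227 R=231

Answer: 24,94 94,227 227,231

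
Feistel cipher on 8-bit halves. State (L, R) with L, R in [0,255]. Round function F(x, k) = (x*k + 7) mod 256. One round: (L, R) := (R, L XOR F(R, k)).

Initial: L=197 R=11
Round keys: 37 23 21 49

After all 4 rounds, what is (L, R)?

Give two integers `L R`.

Round 1 (k=37): L=11 R=91
Round 2 (k=23): L=91 R=63
Round 3 (k=21): L=63 R=105
Round 4 (k=49): L=105 R=31

Answer: 105 31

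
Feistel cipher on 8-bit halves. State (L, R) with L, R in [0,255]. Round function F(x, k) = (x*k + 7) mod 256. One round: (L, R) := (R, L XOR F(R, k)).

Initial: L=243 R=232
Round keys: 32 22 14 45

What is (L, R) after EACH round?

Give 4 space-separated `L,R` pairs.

Round 1 (k=32): L=232 R=244
Round 2 (k=22): L=244 R=23
Round 3 (k=14): L=23 R=189
Round 4 (k=45): L=189 R=87

Answer: 232,244 244,23 23,189 189,87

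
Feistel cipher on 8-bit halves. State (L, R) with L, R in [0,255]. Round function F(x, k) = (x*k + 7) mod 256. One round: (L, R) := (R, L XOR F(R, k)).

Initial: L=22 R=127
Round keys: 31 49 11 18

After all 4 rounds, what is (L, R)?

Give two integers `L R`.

Round 1 (k=31): L=127 R=126
Round 2 (k=49): L=126 R=90
Round 3 (k=11): L=90 R=155
Round 4 (k=18): L=155 R=183

Answer: 155 183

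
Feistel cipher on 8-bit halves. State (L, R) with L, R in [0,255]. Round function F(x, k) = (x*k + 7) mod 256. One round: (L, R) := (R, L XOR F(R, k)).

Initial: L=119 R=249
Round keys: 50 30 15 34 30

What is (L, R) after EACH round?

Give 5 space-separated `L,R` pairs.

Answer: 249,222 222,242 242,235 235,207 207,162

Derivation:
Round 1 (k=50): L=249 R=222
Round 2 (k=30): L=222 R=242
Round 3 (k=15): L=242 R=235
Round 4 (k=34): L=235 R=207
Round 5 (k=30): L=207 R=162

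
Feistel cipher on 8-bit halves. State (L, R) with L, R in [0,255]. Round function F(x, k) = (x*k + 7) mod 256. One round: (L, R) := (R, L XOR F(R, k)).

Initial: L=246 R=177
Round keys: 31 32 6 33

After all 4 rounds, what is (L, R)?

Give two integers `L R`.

Round 1 (k=31): L=177 R=128
Round 2 (k=32): L=128 R=182
Round 3 (k=6): L=182 R=203
Round 4 (k=33): L=203 R=132

Answer: 203 132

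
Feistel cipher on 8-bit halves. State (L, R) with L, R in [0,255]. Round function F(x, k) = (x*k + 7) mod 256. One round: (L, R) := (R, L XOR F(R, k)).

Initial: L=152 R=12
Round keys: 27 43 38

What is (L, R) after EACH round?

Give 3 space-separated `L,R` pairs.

Answer: 12,211 211,116 116,236

Derivation:
Round 1 (k=27): L=12 R=211
Round 2 (k=43): L=211 R=116
Round 3 (k=38): L=116 R=236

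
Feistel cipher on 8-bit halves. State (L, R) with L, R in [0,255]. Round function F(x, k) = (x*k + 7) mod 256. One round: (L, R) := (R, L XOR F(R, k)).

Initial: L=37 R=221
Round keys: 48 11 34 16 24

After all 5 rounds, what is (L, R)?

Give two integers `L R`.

Answer: 7 90

Derivation:
Round 1 (k=48): L=221 R=82
Round 2 (k=11): L=82 R=80
Round 3 (k=34): L=80 R=245
Round 4 (k=16): L=245 R=7
Round 5 (k=24): L=7 R=90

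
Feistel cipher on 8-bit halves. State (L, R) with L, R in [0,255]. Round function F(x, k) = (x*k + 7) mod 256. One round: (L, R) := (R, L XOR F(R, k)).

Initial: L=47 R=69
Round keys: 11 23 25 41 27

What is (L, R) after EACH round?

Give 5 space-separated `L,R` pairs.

Round 1 (k=11): L=69 R=209
Round 2 (k=23): L=209 R=139
Round 3 (k=25): L=139 R=75
Round 4 (k=41): L=75 R=129
Round 5 (k=27): L=129 R=233

Answer: 69,209 209,139 139,75 75,129 129,233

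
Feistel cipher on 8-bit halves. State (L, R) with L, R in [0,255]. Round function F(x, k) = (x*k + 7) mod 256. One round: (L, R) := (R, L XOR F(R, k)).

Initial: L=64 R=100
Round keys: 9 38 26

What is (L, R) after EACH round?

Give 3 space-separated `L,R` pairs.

Round 1 (k=9): L=100 R=203
Round 2 (k=38): L=203 R=77
Round 3 (k=26): L=77 R=18

Answer: 100,203 203,77 77,18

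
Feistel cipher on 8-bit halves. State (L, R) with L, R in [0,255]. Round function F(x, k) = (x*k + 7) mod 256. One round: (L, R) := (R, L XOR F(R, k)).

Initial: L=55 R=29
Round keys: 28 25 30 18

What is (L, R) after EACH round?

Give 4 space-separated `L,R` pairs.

Round 1 (k=28): L=29 R=4
Round 2 (k=25): L=4 R=118
Round 3 (k=30): L=118 R=223
Round 4 (k=18): L=223 R=195

Answer: 29,4 4,118 118,223 223,195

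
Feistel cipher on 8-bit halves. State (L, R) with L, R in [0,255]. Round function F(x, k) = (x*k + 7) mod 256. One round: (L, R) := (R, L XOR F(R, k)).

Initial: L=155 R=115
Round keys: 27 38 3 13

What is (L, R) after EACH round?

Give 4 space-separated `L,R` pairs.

Round 1 (k=27): L=115 R=179
Round 2 (k=38): L=179 R=234
Round 3 (k=3): L=234 R=118
Round 4 (k=13): L=118 R=239

Answer: 115,179 179,234 234,118 118,239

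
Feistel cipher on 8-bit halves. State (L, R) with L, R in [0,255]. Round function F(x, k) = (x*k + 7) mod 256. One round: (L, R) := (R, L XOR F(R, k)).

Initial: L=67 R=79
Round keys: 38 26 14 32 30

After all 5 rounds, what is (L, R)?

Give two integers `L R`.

Round 1 (k=38): L=79 R=130
Round 2 (k=26): L=130 R=116
Round 3 (k=14): L=116 R=221
Round 4 (k=32): L=221 R=211
Round 5 (k=30): L=211 R=28

Answer: 211 28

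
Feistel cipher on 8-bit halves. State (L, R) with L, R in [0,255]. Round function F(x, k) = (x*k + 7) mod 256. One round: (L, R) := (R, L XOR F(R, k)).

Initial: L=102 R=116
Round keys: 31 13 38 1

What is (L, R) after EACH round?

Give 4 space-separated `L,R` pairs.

Round 1 (k=31): L=116 R=117
Round 2 (k=13): L=117 R=140
Round 3 (k=38): L=140 R=186
Round 4 (k=1): L=186 R=77

Answer: 116,117 117,140 140,186 186,77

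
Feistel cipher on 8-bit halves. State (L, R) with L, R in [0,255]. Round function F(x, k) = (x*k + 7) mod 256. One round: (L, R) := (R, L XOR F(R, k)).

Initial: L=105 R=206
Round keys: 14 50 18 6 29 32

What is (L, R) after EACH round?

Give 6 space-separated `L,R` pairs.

Answer: 206,34 34,101 101,3 3,124 124,16 16,123

Derivation:
Round 1 (k=14): L=206 R=34
Round 2 (k=50): L=34 R=101
Round 3 (k=18): L=101 R=3
Round 4 (k=6): L=3 R=124
Round 5 (k=29): L=124 R=16
Round 6 (k=32): L=16 R=123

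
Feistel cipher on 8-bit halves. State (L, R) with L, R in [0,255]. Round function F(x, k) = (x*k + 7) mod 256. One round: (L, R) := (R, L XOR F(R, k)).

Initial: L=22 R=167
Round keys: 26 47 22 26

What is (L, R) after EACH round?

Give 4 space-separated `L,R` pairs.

Round 1 (k=26): L=167 R=235
Round 2 (k=47): L=235 R=139
Round 3 (k=22): L=139 R=18
Round 4 (k=26): L=18 R=80

Answer: 167,235 235,139 139,18 18,80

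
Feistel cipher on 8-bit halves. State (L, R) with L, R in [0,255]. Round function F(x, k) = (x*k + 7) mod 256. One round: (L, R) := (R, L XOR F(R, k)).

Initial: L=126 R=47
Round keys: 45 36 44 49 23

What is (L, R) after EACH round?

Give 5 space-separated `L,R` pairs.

Round 1 (k=45): L=47 R=52
Round 2 (k=36): L=52 R=120
Round 3 (k=44): L=120 R=147
Round 4 (k=49): L=147 R=82
Round 5 (k=23): L=82 R=246

Answer: 47,52 52,120 120,147 147,82 82,246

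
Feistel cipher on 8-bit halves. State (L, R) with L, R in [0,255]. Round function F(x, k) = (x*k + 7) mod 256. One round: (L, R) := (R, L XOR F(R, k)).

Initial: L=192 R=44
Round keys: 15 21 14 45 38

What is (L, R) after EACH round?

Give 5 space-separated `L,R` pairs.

Answer: 44,91 91,82 82,216 216,173 173,109

Derivation:
Round 1 (k=15): L=44 R=91
Round 2 (k=21): L=91 R=82
Round 3 (k=14): L=82 R=216
Round 4 (k=45): L=216 R=173
Round 5 (k=38): L=173 R=109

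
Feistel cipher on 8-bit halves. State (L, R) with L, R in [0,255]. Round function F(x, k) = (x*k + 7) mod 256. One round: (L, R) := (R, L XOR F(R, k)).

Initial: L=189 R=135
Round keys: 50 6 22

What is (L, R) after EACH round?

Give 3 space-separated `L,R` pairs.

Answer: 135,216 216,144 144,191

Derivation:
Round 1 (k=50): L=135 R=216
Round 2 (k=6): L=216 R=144
Round 3 (k=22): L=144 R=191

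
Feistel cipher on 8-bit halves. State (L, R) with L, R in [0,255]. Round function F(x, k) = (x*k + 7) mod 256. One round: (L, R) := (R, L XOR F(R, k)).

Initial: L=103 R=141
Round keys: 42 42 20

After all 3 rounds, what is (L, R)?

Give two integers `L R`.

Round 1 (k=42): L=141 R=78
Round 2 (k=42): L=78 R=94
Round 3 (k=20): L=94 R=17

Answer: 94 17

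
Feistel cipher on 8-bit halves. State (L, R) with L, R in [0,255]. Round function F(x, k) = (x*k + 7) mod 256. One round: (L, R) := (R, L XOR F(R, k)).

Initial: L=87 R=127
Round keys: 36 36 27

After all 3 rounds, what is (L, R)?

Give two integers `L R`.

Round 1 (k=36): L=127 R=180
Round 2 (k=36): L=180 R=40
Round 3 (k=27): L=40 R=139

Answer: 40 139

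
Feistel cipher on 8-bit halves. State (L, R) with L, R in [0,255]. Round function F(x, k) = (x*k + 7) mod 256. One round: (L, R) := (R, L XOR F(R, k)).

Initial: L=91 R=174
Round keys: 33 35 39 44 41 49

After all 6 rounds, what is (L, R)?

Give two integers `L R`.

Round 1 (k=33): L=174 R=46
Round 2 (k=35): L=46 R=255
Round 3 (k=39): L=255 R=206
Round 4 (k=44): L=206 R=144
Round 5 (k=41): L=144 R=217
Round 6 (k=49): L=217 R=0

Answer: 217 0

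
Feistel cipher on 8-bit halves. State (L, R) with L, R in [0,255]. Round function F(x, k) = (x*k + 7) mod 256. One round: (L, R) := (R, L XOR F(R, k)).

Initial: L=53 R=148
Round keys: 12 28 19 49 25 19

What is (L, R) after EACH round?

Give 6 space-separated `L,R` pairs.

Answer: 148,194 194,171 171,122 122,202 202,187 187,34

Derivation:
Round 1 (k=12): L=148 R=194
Round 2 (k=28): L=194 R=171
Round 3 (k=19): L=171 R=122
Round 4 (k=49): L=122 R=202
Round 5 (k=25): L=202 R=187
Round 6 (k=19): L=187 R=34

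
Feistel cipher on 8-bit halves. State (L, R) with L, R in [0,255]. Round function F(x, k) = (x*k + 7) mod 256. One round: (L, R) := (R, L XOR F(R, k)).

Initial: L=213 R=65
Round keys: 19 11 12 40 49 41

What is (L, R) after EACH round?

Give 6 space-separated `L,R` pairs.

Round 1 (k=19): L=65 R=15
Round 2 (k=11): L=15 R=237
Round 3 (k=12): L=237 R=44
Round 4 (k=40): L=44 R=10
Round 5 (k=49): L=10 R=221
Round 6 (k=41): L=221 R=102

Answer: 65,15 15,237 237,44 44,10 10,221 221,102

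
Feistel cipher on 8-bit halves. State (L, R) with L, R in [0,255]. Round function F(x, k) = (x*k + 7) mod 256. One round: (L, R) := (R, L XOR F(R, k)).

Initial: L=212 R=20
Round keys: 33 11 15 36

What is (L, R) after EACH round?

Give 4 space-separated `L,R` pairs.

Answer: 20,79 79,120 120,64 64,127

Derivation:
Round 1 (k=33): L=20 R=79
Round 2 (k=11): L=79 R=120
Round 3 (k=15): L=120 R=64
Round 4 (k=36): L=64 R=127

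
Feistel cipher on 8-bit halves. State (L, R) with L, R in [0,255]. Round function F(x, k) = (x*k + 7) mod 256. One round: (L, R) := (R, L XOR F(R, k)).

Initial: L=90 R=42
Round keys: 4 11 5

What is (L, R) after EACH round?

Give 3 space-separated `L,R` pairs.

Round 1 (k=4): L=42 R=245
Round 2 (k=11): L=245 R=164
Round 3 (k=5): L=164 R=206

Answer: 42,245 245,164 164,206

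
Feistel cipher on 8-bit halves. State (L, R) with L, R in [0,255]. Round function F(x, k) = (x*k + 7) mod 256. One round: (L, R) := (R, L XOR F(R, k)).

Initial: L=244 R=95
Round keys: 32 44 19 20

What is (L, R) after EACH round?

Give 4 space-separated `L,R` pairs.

Round 1 (k=32): L=95 R=19
Round 2 (k=44): L=19 R=20
Round 3 (k=19): L=20 R=144
Round 4 (k=20): L=144 R=83

Answer: 95,19 19,20 20,144 144,83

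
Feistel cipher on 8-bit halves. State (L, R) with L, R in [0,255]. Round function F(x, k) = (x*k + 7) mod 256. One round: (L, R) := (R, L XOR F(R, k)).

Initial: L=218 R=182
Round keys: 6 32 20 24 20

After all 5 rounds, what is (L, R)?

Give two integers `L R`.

Round 1 (k=6): L=182 R=145
Round 2 (k=32): L=145 R=145
Round 3 (k=20): L=145 R=202
Round 4 (k=24): L=202 R=102
Round 5 (k=20): L=102 R=53

Answer: 102 53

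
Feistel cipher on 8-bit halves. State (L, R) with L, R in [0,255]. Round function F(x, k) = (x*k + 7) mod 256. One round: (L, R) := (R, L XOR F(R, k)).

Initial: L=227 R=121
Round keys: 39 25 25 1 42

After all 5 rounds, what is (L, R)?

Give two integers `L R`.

Answer: 45 208

Derivation:
Round 1 (k=39): L=121 R=149
Round 2 (k=25): L=149 R=237
Round 3 (k=25): L=237 R=185
Round 4 (k=1): L=185 R=45
Round 5 (k=42): L=45 R=208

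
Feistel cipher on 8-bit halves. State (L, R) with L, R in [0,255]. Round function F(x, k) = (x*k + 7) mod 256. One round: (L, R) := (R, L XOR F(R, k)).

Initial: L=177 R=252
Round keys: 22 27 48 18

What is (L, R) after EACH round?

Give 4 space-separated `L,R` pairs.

Round 1 (k=22): L=252 R=30
Round 2 (k=27): L=30 R=205
Round 3 (k=48): L=205 R=105
Round 4 (k=18): L=105 R=164

Answer: 252,30 30,205 205,105 105,164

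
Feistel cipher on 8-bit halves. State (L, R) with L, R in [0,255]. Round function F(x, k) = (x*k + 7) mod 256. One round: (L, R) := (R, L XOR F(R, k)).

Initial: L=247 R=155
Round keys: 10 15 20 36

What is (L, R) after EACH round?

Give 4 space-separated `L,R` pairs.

Round 1 (k=10): L=155 R=226
Round 2 (k=15): L=226 R=222
Round 3 (k=20): L=222 R=189
Round 4 (k=36): L=189 R=69

Answer: 155,226 226,222 222,189 189,69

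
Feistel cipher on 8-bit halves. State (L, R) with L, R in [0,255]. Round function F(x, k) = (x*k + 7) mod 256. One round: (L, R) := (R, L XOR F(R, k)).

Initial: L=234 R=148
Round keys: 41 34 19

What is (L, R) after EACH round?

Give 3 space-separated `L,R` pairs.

Answer: 148,81 81,93 93,191

Derivation:
Round 1 (k=41): L=148 R=81
Round 2 (k=34): L=81 R=93
Round 3 (k=19): L=93 R=191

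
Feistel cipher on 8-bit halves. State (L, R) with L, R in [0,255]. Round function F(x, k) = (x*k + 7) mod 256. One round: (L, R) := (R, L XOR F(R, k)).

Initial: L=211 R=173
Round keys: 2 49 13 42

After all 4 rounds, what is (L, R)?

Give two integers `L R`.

Round 1 (k=2): L=173 R=178
Round 2 (k=49): L=178 R=180
Round 3 (k=13): L=180 R=153
Round 4 (k=42): L=153 R=149

Answer: 153 149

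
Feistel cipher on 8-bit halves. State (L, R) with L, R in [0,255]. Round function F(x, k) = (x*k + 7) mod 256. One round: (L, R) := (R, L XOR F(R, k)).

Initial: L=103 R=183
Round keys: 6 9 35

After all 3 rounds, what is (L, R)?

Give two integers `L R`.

Answer: 90 99

Derivation:
Round 1 (k=6): L=183 R=54
Round 2 (k=9): L=54 R=90
Round 3 (k=35): L=90 R=99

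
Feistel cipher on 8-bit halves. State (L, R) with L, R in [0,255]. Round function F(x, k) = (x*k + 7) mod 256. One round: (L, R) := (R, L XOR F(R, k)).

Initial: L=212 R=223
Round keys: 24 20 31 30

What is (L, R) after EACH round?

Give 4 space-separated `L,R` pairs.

Answer: 223,59 59,124 124,48 48,219

Derivation:
Round 1 (k=24): L=223 R=59
Round 2 (k=20): L=59 R=124
Round 3 (k=31): L=124 R=48
Round 4 (k=30): L=48 R=219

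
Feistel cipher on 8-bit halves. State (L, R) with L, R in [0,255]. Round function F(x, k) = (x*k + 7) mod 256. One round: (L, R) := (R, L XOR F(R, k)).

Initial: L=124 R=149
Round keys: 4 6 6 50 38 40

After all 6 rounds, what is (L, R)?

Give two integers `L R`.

Answer: 161 60

Derivation:
Round 1 (k=4): L=149 R=39
Round 2 (k=6): L=39 R=100
Round 3 (k=6): L=100 R=120
Round 4 (k=50): L=120 R=19
Round 5 (k=38): L=19 R=161
Round 6 (k=40): L=161 R=60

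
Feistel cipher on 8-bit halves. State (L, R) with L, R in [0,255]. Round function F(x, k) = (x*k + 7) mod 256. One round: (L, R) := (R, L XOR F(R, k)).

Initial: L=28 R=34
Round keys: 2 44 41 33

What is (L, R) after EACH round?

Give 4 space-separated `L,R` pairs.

Answer: 34,87 87,217 217,159 159,95

Derivation:
Round 1 (k=2): L=34 R=87
Round 2 (k=44): L=87 R=217
Round 3 (k=41): L=217 R=159
Round 4 (k=33): L=159 R=95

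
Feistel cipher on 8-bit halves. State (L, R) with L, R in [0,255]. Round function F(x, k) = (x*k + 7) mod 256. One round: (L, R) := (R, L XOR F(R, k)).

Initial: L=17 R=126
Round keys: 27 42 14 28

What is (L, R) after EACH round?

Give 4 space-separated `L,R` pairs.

Answer: 126,64 64,249 249,229 229,234

Derivation:
Round 1 (k=27): L=126 R=64
Round 2 (k=42): L=64 R=249
Round 3 (k=14): L=249 R=229
Round 4 (k=28): L=229 R=234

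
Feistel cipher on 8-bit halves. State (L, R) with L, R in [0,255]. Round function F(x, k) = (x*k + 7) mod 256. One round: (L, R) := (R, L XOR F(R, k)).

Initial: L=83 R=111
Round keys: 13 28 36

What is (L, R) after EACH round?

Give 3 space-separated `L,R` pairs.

Round 1 (k=13): L=111 R=249
Round 2 (k=28): L=249 R=44
Round 3 (k=36): L=44 R=206

Answer: 111,249 249,44 44,206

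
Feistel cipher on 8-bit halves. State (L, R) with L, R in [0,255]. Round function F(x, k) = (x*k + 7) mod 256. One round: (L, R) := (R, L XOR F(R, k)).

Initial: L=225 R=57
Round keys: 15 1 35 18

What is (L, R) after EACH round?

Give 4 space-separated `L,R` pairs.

Round 1 (k=15): L=57 R=191
Round 2 (k=1): L=191 R=255
Round 3 (k=35): L=255 R=91
Round 4 (k=18): L=91 R=146

Answer: 57,191 191,255 255,91 91,146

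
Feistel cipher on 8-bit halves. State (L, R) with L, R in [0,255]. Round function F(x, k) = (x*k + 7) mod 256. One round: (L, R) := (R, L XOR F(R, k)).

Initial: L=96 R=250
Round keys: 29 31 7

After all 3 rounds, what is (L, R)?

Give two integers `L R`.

Round 1 (k=29): L=250 R=57
Round 2 (k=31): L=57 R=20
Round 3 (k=7): L=20 R=170

Answer: 20 170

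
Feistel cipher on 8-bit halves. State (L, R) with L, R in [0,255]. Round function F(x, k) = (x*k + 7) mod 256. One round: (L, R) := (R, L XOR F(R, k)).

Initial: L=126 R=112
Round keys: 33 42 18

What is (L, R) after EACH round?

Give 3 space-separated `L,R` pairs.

Answer: 112,9 9,241 241,240

Derivation:
Round 1 (k=33): L=112 R=9
Round 2 (k=42): L=9 R=241
Round 3 (k=18): L=241 R=240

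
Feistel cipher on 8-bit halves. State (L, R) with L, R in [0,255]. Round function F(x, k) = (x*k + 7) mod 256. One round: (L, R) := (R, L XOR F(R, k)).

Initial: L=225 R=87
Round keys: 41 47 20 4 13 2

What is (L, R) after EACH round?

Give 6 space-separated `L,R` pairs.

Answer: 87,23 23,23 23,196 196,0 0,195 195,141

Derivation:
Round 1 (k=41): L=87 R=23
Round 2 (k=47): L=23 R=23
Round 3 (k=20): L=23 R=196
Round 4 (k=4): L=196 R=0
Round 5 (k=13): L=0 R=195
Round 6 (k=2): L=195 R=141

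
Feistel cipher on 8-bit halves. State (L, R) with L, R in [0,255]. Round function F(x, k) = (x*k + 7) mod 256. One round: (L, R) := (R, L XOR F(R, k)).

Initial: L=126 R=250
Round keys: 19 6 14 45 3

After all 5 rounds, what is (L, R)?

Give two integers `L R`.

Round 1 (k=19): L=250 R=235
Round 2 (k=6): L=235 R=115
Round 3 (k=14): L=115 R=186
Round 4 (k=45): L=186 R=202
Round 5 (k=3): L=202 R=223

Answer: 202 223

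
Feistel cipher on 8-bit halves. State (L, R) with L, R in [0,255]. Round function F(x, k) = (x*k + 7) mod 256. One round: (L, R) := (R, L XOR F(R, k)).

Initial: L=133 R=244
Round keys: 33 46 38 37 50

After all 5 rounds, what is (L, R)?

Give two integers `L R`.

Round 1 (k=33): L=244 R=254
Round 2 (k=46): L=254 R=95
Round 3 (k=38): L=95 R=223
Round 4 (k=37): L=223 R=29
Round 5 (k=50): L=29 R=110

Answer: 29 110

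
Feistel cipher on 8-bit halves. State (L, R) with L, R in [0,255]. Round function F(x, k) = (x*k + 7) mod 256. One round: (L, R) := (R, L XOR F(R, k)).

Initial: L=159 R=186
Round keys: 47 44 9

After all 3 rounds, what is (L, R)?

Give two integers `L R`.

Answer: 37 230

Derivation:
Round 1 (k=47): L=186 R=178
Round 2 (k=44): L=178 R=37
Round 3 (k=9): L=37 R=230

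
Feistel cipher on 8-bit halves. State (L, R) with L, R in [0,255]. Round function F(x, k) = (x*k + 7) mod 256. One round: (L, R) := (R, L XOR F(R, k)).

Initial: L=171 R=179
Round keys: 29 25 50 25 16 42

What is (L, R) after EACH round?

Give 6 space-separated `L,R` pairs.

Answer: 179,229 229,215 215,224 224,48 48,231 231,221

Derivation:
Round 1 (k=29): L=179 R=229
Round 2 (k=25): L=229 R=215
Round 3 (k=50): L=215 R=224
Round 4 (k=25): L=224 R=48
Round 5 (k=16): L=48 R=231
Round 6 (k=42): L=231 R=221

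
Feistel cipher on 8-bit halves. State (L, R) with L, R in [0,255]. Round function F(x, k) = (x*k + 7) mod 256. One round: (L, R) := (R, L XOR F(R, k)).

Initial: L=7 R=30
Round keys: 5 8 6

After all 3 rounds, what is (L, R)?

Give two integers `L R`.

Answer: 201 39

Derivation:
Round 1 (k=5): L=30 R=154
Round 2 (k=8): L=154 R=201
Round 3 (k=6): L=201 R=39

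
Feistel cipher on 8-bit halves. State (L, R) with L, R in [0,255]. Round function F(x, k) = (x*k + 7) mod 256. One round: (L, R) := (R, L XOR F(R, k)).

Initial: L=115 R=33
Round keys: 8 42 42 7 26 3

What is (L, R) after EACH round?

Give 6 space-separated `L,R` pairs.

Round 1 (k=8): L=33 R=124
Round 2 (k=42): L=124 R=126
Round 3 (k=42): L=126 R=207
Round 4 (k=7): L=207 R=206
Round 5 (k=26): L=206 R=60
Round 6 (k=3): L=60 R=117

Answer: 33,124 124,126 126,207 207,206 206,60 60,117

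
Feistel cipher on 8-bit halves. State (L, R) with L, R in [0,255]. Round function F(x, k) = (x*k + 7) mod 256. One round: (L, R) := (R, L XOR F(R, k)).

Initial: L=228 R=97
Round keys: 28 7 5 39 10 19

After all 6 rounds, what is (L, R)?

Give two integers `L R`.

Answer: 58 240

Derivation:
Round 1 (k=28): L=97 R=71
Round 2 (k=7): L=71 R=153
Round 3 (k=5): L=153 R=67
Round 4 (k=39): L=67 R=165
Round 5 (k=10): L=165 R=58
Round 6 (k=19): L=58 R=240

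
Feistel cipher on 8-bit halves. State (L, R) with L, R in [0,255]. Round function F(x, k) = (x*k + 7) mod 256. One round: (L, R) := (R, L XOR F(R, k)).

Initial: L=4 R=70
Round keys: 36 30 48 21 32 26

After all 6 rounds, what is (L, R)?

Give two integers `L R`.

Round 1 (k=36): L=70 R=219
Round 2 (k=30): L=219 R=247
Round 3 (k=48): L=247 R=140
Round 4 (k=21): L=140 R=116
Round 5 (k=32): L=116 R=11
Round 6 (k=26): L=11 R=81

Answer: 11 81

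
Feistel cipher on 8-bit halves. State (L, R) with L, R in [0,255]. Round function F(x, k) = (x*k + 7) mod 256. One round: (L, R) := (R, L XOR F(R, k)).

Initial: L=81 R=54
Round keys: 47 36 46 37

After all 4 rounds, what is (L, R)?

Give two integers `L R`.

Round 1 (k=47): L=54 R=160
Round 2 (k=36): L=160 R=177
Round 3 (k=46): L=177 R=117
Round 4 (k=37): L=117 R=65

Answer: 117 65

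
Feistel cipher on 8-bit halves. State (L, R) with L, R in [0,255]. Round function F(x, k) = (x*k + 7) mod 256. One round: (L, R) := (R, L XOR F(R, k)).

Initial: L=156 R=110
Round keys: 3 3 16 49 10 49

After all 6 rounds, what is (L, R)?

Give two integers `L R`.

Answer: 59 227

Derivation:
Round 1 (k=3): L=110 R=205
Round 2 (k=3): L=205 R=0
Round 3 (k=16): L=0 R=202
Round 4 (k=49): L=202 R=177
Round 5 (k=10): L=177 R=59
Round 6 (k=49): L=59 R=227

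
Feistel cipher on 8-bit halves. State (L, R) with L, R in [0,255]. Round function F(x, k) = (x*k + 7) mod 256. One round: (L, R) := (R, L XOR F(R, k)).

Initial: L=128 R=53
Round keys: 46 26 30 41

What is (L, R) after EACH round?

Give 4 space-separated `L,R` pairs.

Round 1 (k=46): L=53 R=13
Round 2 (k=26): L=13 R=108
Round 3 (k=30): L=108 R=162
Round 4 (k=41): L=162 R=149

Answer: 53,13 13,108 108,162 162,149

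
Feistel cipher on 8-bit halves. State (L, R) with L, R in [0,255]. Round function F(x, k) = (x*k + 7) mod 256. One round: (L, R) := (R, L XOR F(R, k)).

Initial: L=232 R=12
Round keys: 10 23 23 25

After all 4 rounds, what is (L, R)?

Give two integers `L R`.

Round 1 (k=10): L=12 R=151
Round 2 (k=23): L=151 R=148
Round 3 (k=23): L=148 R=196
Round 4 (k=25): L=196 R=191

Answer: 196 191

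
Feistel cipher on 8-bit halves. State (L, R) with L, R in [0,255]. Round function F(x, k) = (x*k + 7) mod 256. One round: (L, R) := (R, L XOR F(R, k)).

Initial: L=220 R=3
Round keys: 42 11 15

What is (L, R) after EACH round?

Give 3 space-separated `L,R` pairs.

Answer: 3,89 89,217 217,231

Derivation:
Round 1 (k=42): L=3 R=89
Round 2 (k=11): L=89 R=217
Round 3 (k=15): L=217 R=231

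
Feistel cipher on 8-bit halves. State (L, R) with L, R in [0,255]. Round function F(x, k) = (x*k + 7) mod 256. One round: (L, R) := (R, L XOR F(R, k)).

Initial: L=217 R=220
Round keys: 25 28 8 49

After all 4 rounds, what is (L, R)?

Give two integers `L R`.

Answer: 69 63

Derivation:
Round 1 (k=25): L=220 R=90
Round 2 (k=28): L=90 R=3
Round 3 (k=8): L=3 R=69
Round 4 (k=49): L=69 R=63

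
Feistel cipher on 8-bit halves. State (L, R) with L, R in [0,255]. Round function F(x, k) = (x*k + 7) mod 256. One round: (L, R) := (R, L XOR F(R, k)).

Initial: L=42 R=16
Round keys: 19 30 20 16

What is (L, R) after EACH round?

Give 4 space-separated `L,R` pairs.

Answer: 16,29 29,125 125,214 214,26

Derivation:
Round 1 (k=19): L=16 R=29
Round 2 (k=30): L=29 R=125
Round 3 (k=20): L=125 R=214
Round 4 (k=16): L=214 R=26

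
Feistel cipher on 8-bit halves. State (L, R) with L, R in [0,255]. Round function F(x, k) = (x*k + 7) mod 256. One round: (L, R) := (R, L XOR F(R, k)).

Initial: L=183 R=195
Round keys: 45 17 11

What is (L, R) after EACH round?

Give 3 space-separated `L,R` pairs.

Answer: 195,249 249,83 83,97

Derivation:
Round 1 (k=45): L=195 R=249
Round 2 (k=17): L=249 R=83
Round 3 (k=11): L=83 R=97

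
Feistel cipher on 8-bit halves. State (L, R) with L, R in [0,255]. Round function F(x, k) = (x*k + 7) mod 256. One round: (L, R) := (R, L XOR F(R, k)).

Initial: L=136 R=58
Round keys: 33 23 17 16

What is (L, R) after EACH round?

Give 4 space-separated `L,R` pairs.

Round 1 (k=33): L=58 R=9
Round 2 (k=23): L=9 R=236
Round 3 (k=17): L=236 R=186
Round 4 (k=16): L=186 R=75

Answer: 58,9 9,236 236,186 186,75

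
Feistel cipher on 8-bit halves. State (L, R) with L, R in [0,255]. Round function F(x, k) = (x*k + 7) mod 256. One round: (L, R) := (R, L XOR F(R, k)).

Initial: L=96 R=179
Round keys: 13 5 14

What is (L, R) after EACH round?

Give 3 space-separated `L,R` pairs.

Round 1 (k=13): L=179 R=126
Round 2 (k=5): L=126 R=206
Round 3 (k=14): L=206 R=53

Answer: 179,126 126,206 206,53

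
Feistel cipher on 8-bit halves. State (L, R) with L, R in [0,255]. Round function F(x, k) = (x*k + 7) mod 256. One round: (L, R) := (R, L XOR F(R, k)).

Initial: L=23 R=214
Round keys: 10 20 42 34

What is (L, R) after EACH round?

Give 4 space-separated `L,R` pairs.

Answer: 214,116 116,193 193,197 197,240

Derivation:
Round 1 (k=10): L=214 R=116
Round 2 (k=20): L=116 R=193
Round 3 (k=42): L=193 R=197
Round 4 (k=34): L=197 R=240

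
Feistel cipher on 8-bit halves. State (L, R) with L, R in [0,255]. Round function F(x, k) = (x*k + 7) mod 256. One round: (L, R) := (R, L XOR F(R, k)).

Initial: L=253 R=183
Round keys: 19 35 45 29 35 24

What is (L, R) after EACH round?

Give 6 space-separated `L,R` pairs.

Round 1 (k=19): L=183 R=97
Round 2 (k=35): L=97 R=253
Round 3 (k=45): L=253 R=225
Round 4 (k=29): L=225 R=121
Round 5 (k=35): L=121 R=115
Round 6 (k=24): L=115 R=182

Answer: 183,97 97,253 253,225 225,121 121,115 115,182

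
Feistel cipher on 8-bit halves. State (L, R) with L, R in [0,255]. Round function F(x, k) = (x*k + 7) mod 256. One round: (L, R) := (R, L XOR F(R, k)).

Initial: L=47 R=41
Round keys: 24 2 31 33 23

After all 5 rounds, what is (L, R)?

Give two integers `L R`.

Answer: 254 208

Derivation:
Round 1 (k=24): L=41 R=240
Round 2 (k=2): L=240 R=206
Round 3 (k=31): L=206 R=9
Round 4 (k=33): L=9 R=254
Round 5 (k=23): L=254 R=208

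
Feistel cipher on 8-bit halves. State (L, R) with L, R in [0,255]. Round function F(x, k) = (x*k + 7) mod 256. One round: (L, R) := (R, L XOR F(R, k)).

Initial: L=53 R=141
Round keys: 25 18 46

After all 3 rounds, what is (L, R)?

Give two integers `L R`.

Round 1 (k=25): L=141 R=249
Round 2 (k=18): L=249 R=4
Round 3 (k=46): L=4 R=70

Answer: 4 70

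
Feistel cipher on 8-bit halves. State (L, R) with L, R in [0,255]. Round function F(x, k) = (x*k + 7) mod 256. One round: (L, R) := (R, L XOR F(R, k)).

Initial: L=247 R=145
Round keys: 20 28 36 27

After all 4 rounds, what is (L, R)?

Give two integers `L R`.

Answer: 115 110

Derivation:
Round 1 (k=20): L=145 R=172
Round 2 (k=28): L=172 R=70
Round 3 (k=36): L=70 R=115
Round 4 (k=27): L=115 R=110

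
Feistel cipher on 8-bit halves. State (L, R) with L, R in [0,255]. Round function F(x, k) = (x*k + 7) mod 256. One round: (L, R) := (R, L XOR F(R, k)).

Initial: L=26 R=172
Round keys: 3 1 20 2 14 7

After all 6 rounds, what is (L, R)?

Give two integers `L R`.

Answer: 47 247

Derivation:
Round 1 (k=3): L=172 R=17
Round 2 (k=1): L=17 R=180
Round 3 (k=20): L=180 R=6
Round 4 (k=2): L=6 R=167
Round 5 (k=14): L=167 R=47
Round 6 (k=7): L=47 R=247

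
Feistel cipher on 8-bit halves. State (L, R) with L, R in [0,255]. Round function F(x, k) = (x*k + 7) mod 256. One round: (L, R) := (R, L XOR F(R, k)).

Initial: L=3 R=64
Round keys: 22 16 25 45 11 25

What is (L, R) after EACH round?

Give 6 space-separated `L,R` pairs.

Answer: 64,132 132,7 7,50 50,214 214,11 11,204

Derivation:
Round 1 (k=22): L=64 R=132
Round 2 (k=16): L=132 R=7
Round 3 (k=25): L=7 R=50
Round 4 (k=45): L=50 R=214
Round 5 (k=11): L=214 R=11
Round 6 (k=25): L=11 R=204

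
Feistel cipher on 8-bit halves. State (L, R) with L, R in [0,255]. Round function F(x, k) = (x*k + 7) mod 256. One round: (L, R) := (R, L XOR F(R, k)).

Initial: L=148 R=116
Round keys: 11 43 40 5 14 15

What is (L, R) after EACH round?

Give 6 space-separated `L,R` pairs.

Answer: 116,151 151,16 16,16 16,71 71,249 249,217

Derivation:
Round 1 (k=11): L=116 R=151
Round 2 (k=43): L=151 R=16
Round 3 (k=40): L=16 R=16
Round 4 (k=5): L=16 R=71
Round 5 (k=14): L=71 R=249
Round 6 (k=15): L=249 R=217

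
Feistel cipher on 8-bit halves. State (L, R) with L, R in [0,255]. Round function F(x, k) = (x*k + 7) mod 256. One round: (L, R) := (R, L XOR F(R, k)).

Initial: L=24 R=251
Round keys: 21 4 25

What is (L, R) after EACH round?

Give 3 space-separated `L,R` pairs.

Round 1 (k=21): L=251 R=134
Round 2 (k=4): L=134 R=228
Round 3 (k=25): L=228 R=205

Answer: 251,134 134,228 228,205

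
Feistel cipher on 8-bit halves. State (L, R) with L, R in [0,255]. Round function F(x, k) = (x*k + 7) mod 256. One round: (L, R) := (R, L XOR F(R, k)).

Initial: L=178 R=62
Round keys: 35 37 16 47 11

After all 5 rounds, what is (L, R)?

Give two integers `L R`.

Round 1 (k=35): L=62 R=51
Round 2 (k=37): L=51 R=88
Round 3 (k=16): L=88 R=180
Round 4 (k=47): L=180 R=75
Round 5 (k=11): L=75 R=244

Answer: 75 244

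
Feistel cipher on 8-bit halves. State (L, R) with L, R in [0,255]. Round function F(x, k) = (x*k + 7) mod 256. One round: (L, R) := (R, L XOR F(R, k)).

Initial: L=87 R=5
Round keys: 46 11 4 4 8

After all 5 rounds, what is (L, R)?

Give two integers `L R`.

Round 1 (k=46): L=5 R=186
Round 2 (k=11): L=186 R=0
Round 3 (k=4): L=0 R=189
Round 4 (k=4): L=189 R=251
Round 5 (k=8): L=251 R=98

Answer: 251 98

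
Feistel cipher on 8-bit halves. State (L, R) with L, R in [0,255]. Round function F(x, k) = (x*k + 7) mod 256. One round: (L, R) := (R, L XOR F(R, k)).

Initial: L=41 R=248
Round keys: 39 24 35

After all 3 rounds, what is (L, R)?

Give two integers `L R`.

Round 1 (k=39): L=248 R=230
Round 2 (k=24): L=230 R=111
Round 3 (k=35): L=111 R=210

Answer: 111 210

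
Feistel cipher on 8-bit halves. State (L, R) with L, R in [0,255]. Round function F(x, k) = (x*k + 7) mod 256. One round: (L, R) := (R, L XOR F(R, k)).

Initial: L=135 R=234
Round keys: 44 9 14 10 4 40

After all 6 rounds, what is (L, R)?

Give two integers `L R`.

Answer: 162 27

Derivation:
Round 1 (k=44): L=234 R=184
Round 2 (k=9): L=184 R=149
Round 3 (k=14): L=149 R=149
Round 4 (k=10): L=149 R=76
Round 5 (k=4): L=76 R=162
Round 6 (k=40): L=162 R=27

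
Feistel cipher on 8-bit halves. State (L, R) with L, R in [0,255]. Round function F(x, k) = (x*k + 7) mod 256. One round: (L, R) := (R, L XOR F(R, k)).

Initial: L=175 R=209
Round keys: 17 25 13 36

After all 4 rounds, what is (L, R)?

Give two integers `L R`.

Round 1 (k=17): L=209 R=71
Round 2 (k=25): L=71 R=39
Round 3 (k=13): L=39 R=69
Round 4 (k=36): L=69 R=156

Answer: 69 156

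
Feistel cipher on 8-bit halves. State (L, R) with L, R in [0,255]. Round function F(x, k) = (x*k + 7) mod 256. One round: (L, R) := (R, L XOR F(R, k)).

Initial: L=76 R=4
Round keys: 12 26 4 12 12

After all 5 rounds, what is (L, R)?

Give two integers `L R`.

Round 1 (k=12): L=4 R=123
Round 2 (k=26): L=123 R=129
Round 3 (k=4): L=129 R=112
Round 4 (k=12): L=112 R=198
Round 5 (k=12): L=198 R=63

Answer: 198 63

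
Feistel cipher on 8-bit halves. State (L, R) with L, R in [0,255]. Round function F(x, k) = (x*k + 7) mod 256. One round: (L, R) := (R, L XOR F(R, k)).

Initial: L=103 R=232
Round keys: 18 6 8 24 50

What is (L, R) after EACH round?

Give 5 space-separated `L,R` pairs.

Answer: 232,48 48,207 207,79 79,160 160,8

Derivation:
Round 1 (k=18): L=232 R=48
Round 2 (k=6): L=48 R=207
Round 3 (k=8): L=207 R=79
Round 4 (k=24): L=79 R=160
Round 5 (k=50): L=160 R=8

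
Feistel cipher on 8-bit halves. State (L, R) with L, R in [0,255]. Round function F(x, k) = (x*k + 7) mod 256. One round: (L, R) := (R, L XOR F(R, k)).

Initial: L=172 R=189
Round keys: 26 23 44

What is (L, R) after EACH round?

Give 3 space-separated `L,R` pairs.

Answer: 189,149 149,215 215,110

Derivation:
Round 1 (k=26): L=189 R=149
Round 2 (k=23): L=149 R=215
Round 3 (k=44): L=215 R=110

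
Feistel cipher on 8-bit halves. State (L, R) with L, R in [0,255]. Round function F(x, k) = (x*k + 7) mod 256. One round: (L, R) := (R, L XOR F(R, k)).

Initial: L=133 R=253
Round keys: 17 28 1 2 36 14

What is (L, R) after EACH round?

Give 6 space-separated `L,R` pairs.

Round 1 (k=17): L=253 R=81
Round 2 (k=28): L=81 R=30
Round 3 (k=1): L=30 R=116
Round 4 (k=2): L=116 R=241
Round 5 (k=36): L=241 R=159
Round 6 (k=14): L=159 R=72

Answer: 253,81 81,30 30,116 116,241 241,159 159,72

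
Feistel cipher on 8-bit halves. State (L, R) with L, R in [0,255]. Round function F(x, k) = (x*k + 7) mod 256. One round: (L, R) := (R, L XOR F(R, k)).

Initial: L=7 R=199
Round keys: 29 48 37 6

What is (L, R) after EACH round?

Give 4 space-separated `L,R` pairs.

Answer: 199,149 149,48 48,98 98,99

Derivation:
Round 1 (k=29): L=199 R=149
Round 2 (k=48): L=149 R=48
Round 3 (k=37): L=48 R=98
Round 4 (k=6): L=98 R=99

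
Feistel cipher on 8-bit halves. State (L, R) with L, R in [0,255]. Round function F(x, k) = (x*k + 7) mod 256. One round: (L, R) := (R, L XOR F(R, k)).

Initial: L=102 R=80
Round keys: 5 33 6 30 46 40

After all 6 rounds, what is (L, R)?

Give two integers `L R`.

Answer: 247 236

Derivation:
Round 1 (k=5): L=80 R=241
Round 2 (k=33): L=241 R=72
Round 3 (k=6): L=72 R=70
Round 4 (k=30): L=70 R=115
Round 5 (k=46): L=115 R=247
Round 6 (k=40): L=247 R=236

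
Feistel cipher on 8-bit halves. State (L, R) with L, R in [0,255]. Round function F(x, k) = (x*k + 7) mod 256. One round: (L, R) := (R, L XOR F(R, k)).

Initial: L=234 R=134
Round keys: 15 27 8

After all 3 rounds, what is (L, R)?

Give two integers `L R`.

Round 1 (k=15): L=134 R=11
Round 2 (k=27): L=11 R=182
Round 3 (k=8): L=182 R=188

Answer: 182 188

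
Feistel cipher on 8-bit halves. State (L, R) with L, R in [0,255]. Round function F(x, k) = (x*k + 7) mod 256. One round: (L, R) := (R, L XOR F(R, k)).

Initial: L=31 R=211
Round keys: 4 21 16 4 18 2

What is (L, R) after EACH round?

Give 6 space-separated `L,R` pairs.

Round 1 (k=4): L=211 R=76
Round 2 (k=21): L=76 R=144
Round 3 (k=16): L=144 R=75
Round 4 (k=4): L=75 R=163
Round 5 (k=18): L=163 R=54
Round 6 (k=2): L=54 R=208

Answer: 211,76 76,144 144,75 75,163 163,54 54,208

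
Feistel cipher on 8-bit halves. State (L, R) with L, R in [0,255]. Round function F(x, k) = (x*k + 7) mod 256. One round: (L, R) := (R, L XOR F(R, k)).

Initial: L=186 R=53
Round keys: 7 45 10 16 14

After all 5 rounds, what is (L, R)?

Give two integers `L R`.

Answer: 69 118

Derivation:
Round 1 (k=7): L=53 R=192
Round 2 (k=45): L=192 R=242
Round 3 (k=10): L=242 R=187
Round 4 (k=16): L=187 R=69
Round 5 (k=14): L=69 R=118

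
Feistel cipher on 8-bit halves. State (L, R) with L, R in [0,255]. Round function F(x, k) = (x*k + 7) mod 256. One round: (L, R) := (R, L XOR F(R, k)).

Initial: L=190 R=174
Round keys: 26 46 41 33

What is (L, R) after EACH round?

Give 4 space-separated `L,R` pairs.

Round 1 (k=26): L=174 R=13
Round 2 (k=46): L=13 R=243
Round 3 (k=41): L=243 R=255
Round 4 (k=33): L=255 R=21

Answer: 174,13 13,243 243,255 255,21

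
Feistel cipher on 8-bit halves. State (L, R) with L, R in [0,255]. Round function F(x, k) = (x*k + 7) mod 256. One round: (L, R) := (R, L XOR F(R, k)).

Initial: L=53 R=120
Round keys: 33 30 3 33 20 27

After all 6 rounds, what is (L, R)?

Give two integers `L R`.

Answer: 141 68

Derivation:
Round 1 (k=33): L=120 R=74
Round 2 (k=30): L=74 R=203
Round 3 (k=3): L=203 R=34
Round 4 (k=33): L=34 R=162
Round 5 (k=20): L=162 R=141
Round 6 (k=27): L=141 R=68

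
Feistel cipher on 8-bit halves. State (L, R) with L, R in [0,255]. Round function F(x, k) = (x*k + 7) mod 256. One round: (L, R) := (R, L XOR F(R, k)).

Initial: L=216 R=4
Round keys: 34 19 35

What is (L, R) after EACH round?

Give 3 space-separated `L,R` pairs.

Round 1 (k=34): L=4 R=87
Round 2 (k=19): L=87 R=120
Round 3 (k=35): L=120 R=56

Answer: 4,87 87,120 120,56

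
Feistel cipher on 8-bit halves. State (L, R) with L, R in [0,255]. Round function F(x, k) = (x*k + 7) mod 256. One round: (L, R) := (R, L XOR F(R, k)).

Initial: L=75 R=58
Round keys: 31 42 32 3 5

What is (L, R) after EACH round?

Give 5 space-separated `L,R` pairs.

Round 1 (k=31): L=58 R=70
Round 2 (k=42): L=70 R=185
Round 3 (k=32): L=185 R=97
Round 4 (k=3): L=97 R=147
Round 5 (k=5): L=147 R=135

Answer: 58,70 70,185 185,97 97,147 147,135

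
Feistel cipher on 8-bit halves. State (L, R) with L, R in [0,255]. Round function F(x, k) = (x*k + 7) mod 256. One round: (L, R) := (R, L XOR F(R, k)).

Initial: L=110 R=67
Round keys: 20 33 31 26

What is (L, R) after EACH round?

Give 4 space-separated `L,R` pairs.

Round 1 (k=20): L=67 R=45
Round 2 (k=33): L=45 R=151
Round 3 (k=31): L=151 R=125
Round 4 (k=26): L=125 R=46

Answer: 67,45 45,151 151,125 125,46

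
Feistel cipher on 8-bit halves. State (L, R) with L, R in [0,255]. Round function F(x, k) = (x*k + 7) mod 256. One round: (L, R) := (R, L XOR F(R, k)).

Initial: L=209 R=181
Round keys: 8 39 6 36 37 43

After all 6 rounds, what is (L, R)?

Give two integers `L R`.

Round 1 (k=8): L=181 R=126
Round 2 (k=39): L=126 R=140
Round 3 (k=6): L=140 R=49
Round 4 (k=36): L=49 R=103
Round 5 (k=37): L=103 R=219
Round 6 (k=43): L=219 R=183

Answer: 219 183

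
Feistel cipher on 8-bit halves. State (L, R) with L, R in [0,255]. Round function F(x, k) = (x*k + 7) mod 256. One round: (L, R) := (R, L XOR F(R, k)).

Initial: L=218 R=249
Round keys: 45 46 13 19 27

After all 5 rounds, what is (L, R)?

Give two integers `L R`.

Answer: 30 6

Derivation:
Round 1 (k=45): L=249 R=22
Round 2 (k=46): L=22 R=2
Round 3 (k=13): L=2 R=55
Round 4 (k=19): L=55 R=30
Round 5 (k=27): L=30 R=6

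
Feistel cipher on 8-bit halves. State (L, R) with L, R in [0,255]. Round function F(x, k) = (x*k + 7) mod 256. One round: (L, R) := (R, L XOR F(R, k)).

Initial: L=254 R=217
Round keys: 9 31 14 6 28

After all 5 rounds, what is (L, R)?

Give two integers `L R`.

Answer: 229 114

Derivation:
Round 1 (k=9): L=217 R=86
Round 2 (k=31): L=86 R=168
Round 3 (k=14): L=168 R=97
Round 4 (k=6): L=97 R=229
Round 5 (k=28): L=229 R=114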